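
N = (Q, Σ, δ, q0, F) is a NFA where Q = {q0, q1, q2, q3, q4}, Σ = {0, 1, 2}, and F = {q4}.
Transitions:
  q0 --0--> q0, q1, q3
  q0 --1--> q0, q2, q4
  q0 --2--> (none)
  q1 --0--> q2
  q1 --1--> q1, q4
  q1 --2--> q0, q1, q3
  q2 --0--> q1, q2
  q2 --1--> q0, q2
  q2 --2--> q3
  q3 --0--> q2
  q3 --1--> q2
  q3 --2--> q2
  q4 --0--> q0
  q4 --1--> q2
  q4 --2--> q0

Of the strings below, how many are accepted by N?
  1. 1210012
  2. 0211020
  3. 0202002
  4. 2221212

0

1210012: rejected
0211020: rejected
0202002: rejected
2221212: rejected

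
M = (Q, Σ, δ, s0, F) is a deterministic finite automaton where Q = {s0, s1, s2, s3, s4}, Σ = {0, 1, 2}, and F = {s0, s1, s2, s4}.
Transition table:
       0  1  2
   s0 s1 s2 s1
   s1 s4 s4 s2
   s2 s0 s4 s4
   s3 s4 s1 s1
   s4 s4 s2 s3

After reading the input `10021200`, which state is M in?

s0 --1--> s2
s2 --0--> s0
s0 --0--> s1
s1 --2--> s2
s2 --1--> s4
s4 --2--> s3
s3 --0--> s4
s4 --0--> s4

s4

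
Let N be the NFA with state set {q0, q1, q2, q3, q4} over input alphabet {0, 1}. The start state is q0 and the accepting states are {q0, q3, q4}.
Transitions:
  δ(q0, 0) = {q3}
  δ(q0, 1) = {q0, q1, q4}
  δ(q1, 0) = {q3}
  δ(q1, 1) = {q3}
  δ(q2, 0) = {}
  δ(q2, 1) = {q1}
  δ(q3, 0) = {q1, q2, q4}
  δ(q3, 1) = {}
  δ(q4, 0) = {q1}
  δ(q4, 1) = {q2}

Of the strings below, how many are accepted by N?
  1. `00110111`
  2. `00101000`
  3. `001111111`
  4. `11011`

`00110111`: accepted
`00101000`: accepted
`001111111`: rejected
`11011`: accepted

3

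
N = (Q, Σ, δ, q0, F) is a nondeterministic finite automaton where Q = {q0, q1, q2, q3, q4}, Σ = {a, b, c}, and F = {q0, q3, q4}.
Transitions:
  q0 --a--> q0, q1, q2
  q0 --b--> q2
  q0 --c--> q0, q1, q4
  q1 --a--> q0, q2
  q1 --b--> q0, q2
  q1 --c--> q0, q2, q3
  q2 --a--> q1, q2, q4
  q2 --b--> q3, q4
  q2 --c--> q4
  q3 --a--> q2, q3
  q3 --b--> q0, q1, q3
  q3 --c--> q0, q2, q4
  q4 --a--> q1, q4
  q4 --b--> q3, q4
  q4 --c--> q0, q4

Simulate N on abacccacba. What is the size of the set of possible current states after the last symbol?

Start: {q0}
read a: {q0, q1, q2}
read b: {q0, q2, q3, q4}
read a: {q0, q1, q2, q3, q4}
read c: {q0, q1, q2, q3, q4}
read c: {q0, q1, q2, q3, q4}
read c: {q0, q1, q2, q3, q4}
read a: {q0, q1, q2, q3, q4}
read c: {q0, q1, q2, q3, q4}
read b: {q0, q1, q2, q3, q4}
read a: {q0, q1, q2, q3, q4}
Final reachable set {q0, q1, q2, q3, q4} has 5 states.

5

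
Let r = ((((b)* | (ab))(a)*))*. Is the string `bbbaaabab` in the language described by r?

yes

Split into 9 pieces b · b · b · a · a · a · b · a · b; each matches (((b)*|(ab))(a)*).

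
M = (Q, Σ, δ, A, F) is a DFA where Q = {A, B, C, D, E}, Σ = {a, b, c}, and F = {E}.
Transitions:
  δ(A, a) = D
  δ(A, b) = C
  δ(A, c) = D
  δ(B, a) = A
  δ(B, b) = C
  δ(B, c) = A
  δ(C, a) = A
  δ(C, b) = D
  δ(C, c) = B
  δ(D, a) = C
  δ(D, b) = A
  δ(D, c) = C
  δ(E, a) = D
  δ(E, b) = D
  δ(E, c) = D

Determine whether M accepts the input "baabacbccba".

A --b--> C
C --a--> A
A --a--> D
D --b--> A
A --a--> D
D --c--> C
C --b--> D
D --c--> C
C --c--> B
B --b--> C
C --a--> A
End in state A, which is not an accepting state.

rejected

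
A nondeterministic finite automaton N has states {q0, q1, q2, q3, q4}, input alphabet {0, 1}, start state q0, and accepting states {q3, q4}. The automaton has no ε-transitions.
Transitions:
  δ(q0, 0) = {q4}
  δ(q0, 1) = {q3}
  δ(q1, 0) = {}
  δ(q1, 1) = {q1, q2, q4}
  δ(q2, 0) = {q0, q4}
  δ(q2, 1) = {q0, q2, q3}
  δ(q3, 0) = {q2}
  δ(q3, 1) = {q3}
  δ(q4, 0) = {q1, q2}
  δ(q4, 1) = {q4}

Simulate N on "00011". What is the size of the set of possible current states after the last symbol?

Start: {q0}
read 0: {q4}
read 0: {q1, q2}
read 0: {q0, q4}
read 1: {q3, q4}
read 1: {q3, q4}
Final reachable set {q3, q4} has 2 states.

2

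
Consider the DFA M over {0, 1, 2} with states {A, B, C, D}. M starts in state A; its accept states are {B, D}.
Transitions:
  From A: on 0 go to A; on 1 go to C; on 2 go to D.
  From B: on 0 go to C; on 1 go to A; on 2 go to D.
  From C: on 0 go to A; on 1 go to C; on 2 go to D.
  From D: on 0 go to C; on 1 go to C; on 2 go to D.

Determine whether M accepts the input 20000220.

A --2--> D
D --0--> C
C --0--> A
A --0--> A
A --0--> A
A --2--> D
D --2--> D
D --0--> C
End in state C, which is not an accepting state.

rejected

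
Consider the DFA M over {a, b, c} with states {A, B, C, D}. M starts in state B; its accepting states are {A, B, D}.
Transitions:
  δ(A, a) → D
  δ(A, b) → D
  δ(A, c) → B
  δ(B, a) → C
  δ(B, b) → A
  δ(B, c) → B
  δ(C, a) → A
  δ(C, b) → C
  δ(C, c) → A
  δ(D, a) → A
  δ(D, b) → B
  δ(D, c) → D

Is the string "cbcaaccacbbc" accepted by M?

accepted

B --c--> B
B --b--> A
A --c--> B
B --a--> C
C --a--> A
A --c--> B
B --c--> B
B --a--> C
C --c--> A
A --b--> D
D --b--> B
B --c--> B
End in state B, which is an accepting state.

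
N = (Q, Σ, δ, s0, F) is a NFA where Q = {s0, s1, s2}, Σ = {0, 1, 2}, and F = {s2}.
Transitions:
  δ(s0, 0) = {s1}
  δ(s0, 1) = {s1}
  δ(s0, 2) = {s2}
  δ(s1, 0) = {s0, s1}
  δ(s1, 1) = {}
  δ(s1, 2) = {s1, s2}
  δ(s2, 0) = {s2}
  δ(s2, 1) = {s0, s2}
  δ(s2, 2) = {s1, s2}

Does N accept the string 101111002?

rejected

Start: {s0}
read 1: {s1}
read 0: {s0, s1}
read 1: {s1}
read 1: {}
The reachable set is empty and stays empty for the remaining 5 symbols.
Reachable ∩ accepting = {} — empty.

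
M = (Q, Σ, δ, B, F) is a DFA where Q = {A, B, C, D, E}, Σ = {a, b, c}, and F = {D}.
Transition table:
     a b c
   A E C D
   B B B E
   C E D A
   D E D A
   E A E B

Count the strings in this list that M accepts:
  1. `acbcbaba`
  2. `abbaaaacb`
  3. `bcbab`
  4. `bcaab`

0

`acbcbaba`: rejected
`abbaaaacb`: rejected
`bcbab`: rejected
`bcaab`: rejected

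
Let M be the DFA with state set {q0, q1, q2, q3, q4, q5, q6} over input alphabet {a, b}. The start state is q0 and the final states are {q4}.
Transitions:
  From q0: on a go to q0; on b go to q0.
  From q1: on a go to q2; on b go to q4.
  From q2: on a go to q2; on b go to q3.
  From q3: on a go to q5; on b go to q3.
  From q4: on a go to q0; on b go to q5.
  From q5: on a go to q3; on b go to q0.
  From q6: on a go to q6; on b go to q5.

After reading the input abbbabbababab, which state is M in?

q0

q0 --a--> q0
q0 --b--> q0
q0 --b--> q0
q0 --b--> q0
q0 --a--> q0
q0 --b--> q0
q0 --b--> q0
q0 --a--> q0
q0 --b--> q0
q0 --a--> q0
q0 --b--> q0
q0 --a--> q0
q0 --b--> q0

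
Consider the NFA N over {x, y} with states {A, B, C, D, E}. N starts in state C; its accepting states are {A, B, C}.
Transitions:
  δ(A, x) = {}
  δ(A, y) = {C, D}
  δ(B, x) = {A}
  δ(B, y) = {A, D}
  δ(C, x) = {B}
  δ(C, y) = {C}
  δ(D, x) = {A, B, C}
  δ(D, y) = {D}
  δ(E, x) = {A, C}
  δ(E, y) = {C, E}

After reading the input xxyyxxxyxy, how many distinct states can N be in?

Start: {C}
read x: {B}
read x: {A}
read y: {C, D}
read y: {C, D}
read x: {A, B, C}
read x: {A, B}
read x: {A}
read y: {C, D}
read x: {A, B, C}
read y: {A, C, D}
Final reachable set {A, C, D} has 3 states.

3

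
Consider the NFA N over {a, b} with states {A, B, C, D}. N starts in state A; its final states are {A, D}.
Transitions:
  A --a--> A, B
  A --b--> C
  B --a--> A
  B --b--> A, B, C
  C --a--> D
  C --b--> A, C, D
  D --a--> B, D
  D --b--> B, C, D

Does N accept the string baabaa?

Start: {A}
read b: {C}
read a: {D}
read a: {B, D}
read b: {A, B, C, D}
read a: {A, B, D}
read a: {A, B, D}
Reachable ∩ accepting = {A, D} — nonempty.

accepted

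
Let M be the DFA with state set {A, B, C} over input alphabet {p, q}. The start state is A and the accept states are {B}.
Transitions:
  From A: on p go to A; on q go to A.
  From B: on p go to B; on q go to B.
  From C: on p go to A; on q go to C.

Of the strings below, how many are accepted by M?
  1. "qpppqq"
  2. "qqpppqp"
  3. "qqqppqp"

"qpppqq": rejected
"qqpppqp": rejected
"qqqppqp": rejected

0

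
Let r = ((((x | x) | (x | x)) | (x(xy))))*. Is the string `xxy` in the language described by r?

Split into 1 piece xxy; each matches (((x|x)|(x|x))|(x(xy))).

yes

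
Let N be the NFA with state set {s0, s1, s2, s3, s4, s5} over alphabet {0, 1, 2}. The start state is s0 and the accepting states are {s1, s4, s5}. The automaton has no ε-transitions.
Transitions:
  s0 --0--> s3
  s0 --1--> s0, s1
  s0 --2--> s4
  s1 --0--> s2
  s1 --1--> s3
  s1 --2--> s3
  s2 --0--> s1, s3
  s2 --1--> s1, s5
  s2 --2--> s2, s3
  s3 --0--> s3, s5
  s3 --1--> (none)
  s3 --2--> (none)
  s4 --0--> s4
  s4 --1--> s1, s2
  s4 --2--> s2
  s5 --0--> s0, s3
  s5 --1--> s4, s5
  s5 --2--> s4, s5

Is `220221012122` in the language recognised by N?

rejected

Start: {s0}
read 2: {s4}
read 2: {s2}
read 0: {s1, s3}
read 2: {s3}
read 2: {}
The reachable set is empty and stays empty for the remaining 7 symbols.
Reachable ∩ accepting = {} — empty.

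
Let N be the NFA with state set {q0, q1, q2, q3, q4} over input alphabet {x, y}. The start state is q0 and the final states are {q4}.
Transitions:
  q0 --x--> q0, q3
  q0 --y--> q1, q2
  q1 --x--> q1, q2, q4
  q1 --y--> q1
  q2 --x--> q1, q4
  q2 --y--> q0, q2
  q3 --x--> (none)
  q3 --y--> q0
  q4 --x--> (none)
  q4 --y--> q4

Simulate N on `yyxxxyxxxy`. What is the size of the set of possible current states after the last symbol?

4

Start: {q0}
read y: {q1, q2}
read y: {q0, q1, q2}
read x: {q0, q1, q2, q3, q4}
read x: {q0, q1, q2, q3, q4}
read x: {q0, q1, q2, q3, q4}
read y: {q0, q1, q2, q4}
read x: {q0, q1, q2, q3, q4}
read x: {q0, q1, q2, q3, q4}
read x: {q0, q1, q2, q3, q4}
read y: {q0, q1, q2, q4}
Final reachable set {q0, q1, q2, q4} has 4 states.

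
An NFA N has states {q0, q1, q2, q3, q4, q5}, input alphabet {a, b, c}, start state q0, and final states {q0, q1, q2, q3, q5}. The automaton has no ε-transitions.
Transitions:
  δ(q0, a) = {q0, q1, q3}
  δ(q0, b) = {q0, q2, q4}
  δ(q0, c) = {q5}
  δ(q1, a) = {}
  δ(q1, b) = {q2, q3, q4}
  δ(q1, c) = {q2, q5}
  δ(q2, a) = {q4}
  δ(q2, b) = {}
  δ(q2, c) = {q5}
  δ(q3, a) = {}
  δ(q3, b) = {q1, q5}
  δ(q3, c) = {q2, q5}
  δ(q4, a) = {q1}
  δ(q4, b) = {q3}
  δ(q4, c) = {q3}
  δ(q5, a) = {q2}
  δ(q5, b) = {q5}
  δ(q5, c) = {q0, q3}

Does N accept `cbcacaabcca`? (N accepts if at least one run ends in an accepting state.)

Start: {q0}
read c: {q5}
read b: {q5}
read c: {q0, q3}
read a: {q0, q1, q3}
read c: {q2, q5}
read a: {q2, q4}
read a: {q1, q4}
read b: {q2, q3, q4}
read c: {q2, q3, q5}
read c: {q0, q2, q3, q5}
read a: {q0, q1, q2, q3, q4}
Reachable ∩ accepting = {q0, q1, q2, q3} — nonempty.

accepted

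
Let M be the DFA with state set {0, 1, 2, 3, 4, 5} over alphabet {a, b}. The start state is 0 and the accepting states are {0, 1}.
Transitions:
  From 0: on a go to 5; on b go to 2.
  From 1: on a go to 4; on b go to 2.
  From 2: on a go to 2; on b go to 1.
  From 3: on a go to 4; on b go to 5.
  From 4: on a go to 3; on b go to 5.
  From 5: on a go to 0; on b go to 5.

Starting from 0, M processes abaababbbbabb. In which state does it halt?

0 --a--> 5
5 --b--> 5
5 --a--> 0
0 --a--> 5
5 --b--> 5
5 --a--> 0
0 --b--> 2
2 --b--> 1
1 --b--> 2
2 --b--> 1
1 --a--> 4
4 --b--> 5
5 --b--> 5

5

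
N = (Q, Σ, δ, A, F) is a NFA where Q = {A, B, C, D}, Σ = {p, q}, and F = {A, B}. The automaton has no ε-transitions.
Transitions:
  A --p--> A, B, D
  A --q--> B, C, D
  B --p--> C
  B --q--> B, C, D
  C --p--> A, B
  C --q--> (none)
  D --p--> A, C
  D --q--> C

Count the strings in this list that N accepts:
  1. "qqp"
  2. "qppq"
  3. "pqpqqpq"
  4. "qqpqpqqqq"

"qqp": accepted
"qppq": accepted
"pqpqqpq": accepted
"qqpqpqqqq": accepted

4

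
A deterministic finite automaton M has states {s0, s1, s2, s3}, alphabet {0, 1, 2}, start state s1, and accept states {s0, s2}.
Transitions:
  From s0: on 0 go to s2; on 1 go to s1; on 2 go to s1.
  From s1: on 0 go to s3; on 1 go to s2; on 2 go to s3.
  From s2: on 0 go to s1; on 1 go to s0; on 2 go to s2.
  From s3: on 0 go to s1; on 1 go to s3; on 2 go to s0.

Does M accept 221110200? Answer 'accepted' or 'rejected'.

rejected

s1 --2--> s3
s3 --2--> s0
s0 --1--> s1
s1 --1--> s2
s2 --1--> s0
s0 --0--> s2
s2 --2--> s2
s2 --0--> s1
s1 --0--> s3
End in state s3, which is not an accepting state.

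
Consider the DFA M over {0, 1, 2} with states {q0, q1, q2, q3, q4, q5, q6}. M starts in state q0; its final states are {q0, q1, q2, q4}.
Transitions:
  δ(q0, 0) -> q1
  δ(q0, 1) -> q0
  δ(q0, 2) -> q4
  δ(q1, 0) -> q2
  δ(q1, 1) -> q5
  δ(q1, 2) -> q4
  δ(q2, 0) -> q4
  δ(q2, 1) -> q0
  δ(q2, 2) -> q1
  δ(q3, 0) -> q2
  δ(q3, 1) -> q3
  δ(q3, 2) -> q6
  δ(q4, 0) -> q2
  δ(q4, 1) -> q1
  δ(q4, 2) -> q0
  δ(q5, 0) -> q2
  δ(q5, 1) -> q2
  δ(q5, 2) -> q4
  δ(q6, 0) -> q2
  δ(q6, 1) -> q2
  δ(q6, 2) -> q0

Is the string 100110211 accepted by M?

rejected

q0 --1--> q0
q0 --0--> q1
q1 --0--> q2
q2 --1--> q0
q0 --1--> q0
q0 --0--> q1
q1 --2--> q4
q4 --1--> q1
q1 --1--> q5
End in state q5, which is not an accepting state.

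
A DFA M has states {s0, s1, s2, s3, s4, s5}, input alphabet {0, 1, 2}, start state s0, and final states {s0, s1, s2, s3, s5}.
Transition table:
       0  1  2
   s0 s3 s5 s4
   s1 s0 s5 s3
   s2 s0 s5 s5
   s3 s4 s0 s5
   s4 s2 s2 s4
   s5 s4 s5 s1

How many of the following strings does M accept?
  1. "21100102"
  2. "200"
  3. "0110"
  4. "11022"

"21100102": rejected
"200": accepted
"0110": rejected
"11022": rejected

1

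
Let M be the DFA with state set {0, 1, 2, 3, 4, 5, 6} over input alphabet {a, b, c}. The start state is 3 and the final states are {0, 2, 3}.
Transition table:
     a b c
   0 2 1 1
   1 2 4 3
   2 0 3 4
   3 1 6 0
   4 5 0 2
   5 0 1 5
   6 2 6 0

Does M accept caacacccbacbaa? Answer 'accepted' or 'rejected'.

3 --c--> 0
0 --a--> 2
2 --a--> 0
0 --c--> 1
1 --a--> 2
2 --c--> 4
4 --c--> 2
2 --c--> 4
4 --b--> 0
0 --a--> 2
2 --c--> 4
4 --b--> 0
0 --a--> 2
2 --a--> 0
End in state 0, which is an accepting state.

accepted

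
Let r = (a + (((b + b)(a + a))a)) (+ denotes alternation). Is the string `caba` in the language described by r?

no

Neither a nor (((b+b)(a+a))a) matches caba.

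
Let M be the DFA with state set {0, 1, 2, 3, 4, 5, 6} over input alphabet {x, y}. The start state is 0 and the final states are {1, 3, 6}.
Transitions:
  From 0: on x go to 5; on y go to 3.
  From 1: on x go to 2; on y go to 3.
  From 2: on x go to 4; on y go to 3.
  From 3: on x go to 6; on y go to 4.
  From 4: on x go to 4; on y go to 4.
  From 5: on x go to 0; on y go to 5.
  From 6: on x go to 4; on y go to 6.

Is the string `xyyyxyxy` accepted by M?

0 --x--> 5
5 --y--> 5
5 --y--> 5
5 --y--> 5
5 --x--> 0
0 --y--> 3
3 --x--> 6
6 --y--> 6
End in state 6, which is an accepting state.

accepted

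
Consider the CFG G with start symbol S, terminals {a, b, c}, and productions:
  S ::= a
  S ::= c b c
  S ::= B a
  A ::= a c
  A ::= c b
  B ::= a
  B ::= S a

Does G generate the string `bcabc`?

no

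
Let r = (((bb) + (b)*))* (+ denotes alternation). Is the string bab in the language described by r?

bab cannot be split into zero or more pieces each matching ((bb)+(b)*).

no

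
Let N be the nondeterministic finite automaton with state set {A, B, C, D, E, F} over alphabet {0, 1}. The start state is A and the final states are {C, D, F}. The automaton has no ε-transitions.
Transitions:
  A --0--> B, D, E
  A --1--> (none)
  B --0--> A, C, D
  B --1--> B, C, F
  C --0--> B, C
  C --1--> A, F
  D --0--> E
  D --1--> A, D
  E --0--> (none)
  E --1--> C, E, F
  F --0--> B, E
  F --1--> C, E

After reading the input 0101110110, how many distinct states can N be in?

Start: {A}
read 0: {B, D, E}
read 1: {A, B, C, D, E, F}
read 0: {A, B, C, D, E}
read 1: {A, B, C, D, E, F}
read 1: {A, B, C, D, E, F}
read 1: {A, B, C, D, E, F}
read 0: {A, B, C, D, E}
read 1: {A, B, C, D, E, F}
read 1: {A, B, C, D, E, F}
read 0: {A, B, C, D, E}
Final reachable set {A, B, C, D, E} has 5 states.

5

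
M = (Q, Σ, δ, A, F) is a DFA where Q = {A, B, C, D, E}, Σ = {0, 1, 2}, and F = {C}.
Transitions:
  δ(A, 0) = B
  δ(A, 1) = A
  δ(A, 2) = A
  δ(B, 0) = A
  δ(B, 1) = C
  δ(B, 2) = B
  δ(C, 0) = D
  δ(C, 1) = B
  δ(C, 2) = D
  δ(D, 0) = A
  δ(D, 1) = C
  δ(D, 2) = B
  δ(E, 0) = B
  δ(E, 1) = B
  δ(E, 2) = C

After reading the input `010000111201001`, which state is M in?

A

A --0--> B
B --1--> C
C --0--> D
D --0--> A
A --0--> B
B --0--> A
A --1--> A
A --1--> A
A --1--> A
A --2--> A
A --0--> B
B --1--> C
C --0--> D
D --0--> A
A --1--> A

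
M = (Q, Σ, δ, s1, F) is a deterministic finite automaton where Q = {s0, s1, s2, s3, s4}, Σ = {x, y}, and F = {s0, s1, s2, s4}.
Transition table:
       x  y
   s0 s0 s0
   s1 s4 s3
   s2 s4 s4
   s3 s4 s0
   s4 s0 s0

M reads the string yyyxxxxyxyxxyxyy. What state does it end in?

s1 --y--> s3
s3 --y--> s0
s0 --y--> s0
s0 --x--> s0
s0 --x--> s0
s0 --x--> s0
s0 --x--> s0
s0 --y--> s0
s0 --x--> s0
s0 --y--> s0
s0 --x--> s0
s0 --x--> s0
s0 --y--> s0
s0 --x--> s0
s0 --y--> s0
s0 --y--> s0

s0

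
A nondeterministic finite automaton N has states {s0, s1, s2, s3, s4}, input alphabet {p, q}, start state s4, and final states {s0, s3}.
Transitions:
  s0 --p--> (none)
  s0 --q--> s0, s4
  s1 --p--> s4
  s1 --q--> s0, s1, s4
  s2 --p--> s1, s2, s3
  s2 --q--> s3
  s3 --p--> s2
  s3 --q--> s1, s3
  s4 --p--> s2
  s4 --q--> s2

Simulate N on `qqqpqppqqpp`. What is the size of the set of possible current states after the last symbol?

Start: {s4}
read q: {s2}
read q: {s3}
read q: {s1, s3}
read p: {s2, s4}
read q: {s2, s3}
read p: {s1, s2, s3}
read p: {s1, s2, s3, s4}
read q: {s0, s1, s2, s3, s4}
read q: {s0, s1, s2, s3, s4}
read p: {s1, s2, s3, s4}
read p: {s1, s2, s3, s4}
Final reachable set {s1, s2, s3, s4} has 4 states.

4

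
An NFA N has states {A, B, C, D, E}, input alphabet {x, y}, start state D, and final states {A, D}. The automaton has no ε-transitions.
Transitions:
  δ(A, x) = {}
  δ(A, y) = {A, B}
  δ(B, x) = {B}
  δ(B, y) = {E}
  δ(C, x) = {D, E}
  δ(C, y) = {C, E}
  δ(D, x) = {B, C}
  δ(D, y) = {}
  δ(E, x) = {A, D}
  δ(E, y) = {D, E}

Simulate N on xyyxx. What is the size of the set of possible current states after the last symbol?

Start: {D}
read x: {B, C}
read y: {C, E}
read y: {C, D, E}
read x: {A, B, C, D, E}
read x: {A, B, C, D, E}
Final reachable set {A, B, C, D, E} has 5 states.

5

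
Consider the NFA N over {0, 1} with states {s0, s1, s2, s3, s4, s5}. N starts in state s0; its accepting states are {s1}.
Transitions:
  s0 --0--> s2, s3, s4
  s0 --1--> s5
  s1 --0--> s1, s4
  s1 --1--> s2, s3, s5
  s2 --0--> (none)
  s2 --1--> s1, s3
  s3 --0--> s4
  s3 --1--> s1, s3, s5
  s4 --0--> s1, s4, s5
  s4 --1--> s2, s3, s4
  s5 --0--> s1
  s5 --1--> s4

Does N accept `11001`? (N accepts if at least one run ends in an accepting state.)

rejected

Start: {s0}
read 1: {s5}
read 1: {s4}
read 0: {s1, s4, s5}
read 0: {s1, s4, s5}
read 1: {s2, s3, s4, s5}
Reachable ∩ accepting = {} — empty.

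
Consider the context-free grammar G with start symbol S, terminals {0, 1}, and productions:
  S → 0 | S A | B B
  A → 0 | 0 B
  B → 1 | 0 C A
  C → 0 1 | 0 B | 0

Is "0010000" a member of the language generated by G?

yes

S ⇒ SA ⇒ SAA ⇒ 0AA ⇒ 00BA ⇒ 001A ⇒ 0010B ⇒ 00100CA ⇒ 001000A ⇒ 0010000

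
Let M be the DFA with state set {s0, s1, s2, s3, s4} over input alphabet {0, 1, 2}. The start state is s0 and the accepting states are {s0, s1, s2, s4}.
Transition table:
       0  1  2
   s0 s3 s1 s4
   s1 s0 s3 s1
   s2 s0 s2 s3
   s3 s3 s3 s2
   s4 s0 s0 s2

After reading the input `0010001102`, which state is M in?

s2

s0 --0--> s3
s3 --0--> s3
s3 --1--> s3
s3 --0--> s3
s3 --0--> s3
s3 --0--> s3
s3 --1--> s3
s3 --1--> s3
s3 --0--> s3
s3 --2--> s2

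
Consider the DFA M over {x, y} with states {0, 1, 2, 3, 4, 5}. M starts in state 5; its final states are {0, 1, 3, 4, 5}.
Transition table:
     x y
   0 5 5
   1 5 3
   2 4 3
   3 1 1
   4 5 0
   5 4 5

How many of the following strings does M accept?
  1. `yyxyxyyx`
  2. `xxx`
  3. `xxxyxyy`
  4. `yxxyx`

4

`yyxyxyyx`: accepted
`xxx`: accepted
`xxxyxyy`: accepted
`yxxyx`: accepted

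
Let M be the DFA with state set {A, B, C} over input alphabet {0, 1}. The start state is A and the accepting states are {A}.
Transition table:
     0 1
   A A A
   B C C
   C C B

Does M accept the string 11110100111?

accepted

A --1--> A
A --1--> A
A --1--> A
A --1--> A
A --0--> A
A --1--> A
A --0--> A
A --0--> A
A --1--> A
A --1--> A
A --1--> A
End in state A, which is an accepting state.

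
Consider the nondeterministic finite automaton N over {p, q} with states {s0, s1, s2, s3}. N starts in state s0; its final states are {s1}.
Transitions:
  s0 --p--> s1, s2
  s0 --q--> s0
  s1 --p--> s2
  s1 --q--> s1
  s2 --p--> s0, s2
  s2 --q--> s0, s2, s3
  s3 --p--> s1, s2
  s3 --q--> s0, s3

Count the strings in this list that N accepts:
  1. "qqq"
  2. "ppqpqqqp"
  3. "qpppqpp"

"qqq": rejected
"ppqpqqqp": accepted
"qpppqpp": accepted

2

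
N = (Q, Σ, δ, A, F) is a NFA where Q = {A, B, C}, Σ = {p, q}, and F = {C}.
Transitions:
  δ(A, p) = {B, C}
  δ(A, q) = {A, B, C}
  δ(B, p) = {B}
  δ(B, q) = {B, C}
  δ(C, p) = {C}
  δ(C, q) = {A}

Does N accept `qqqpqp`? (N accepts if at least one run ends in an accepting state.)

Start: {A}
read q: {A, B, C}
read q: {A, B, C}
read q: {A, B, C}
read p: {B, C}
read q: {A, B, C}
read p: {B, C}
Reachable ∩ accepting = {C} — nonempty.

accepted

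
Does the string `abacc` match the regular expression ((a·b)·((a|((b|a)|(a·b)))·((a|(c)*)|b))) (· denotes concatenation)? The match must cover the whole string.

yes

Split as ab·acc: (a·b) matches ab and ((a|((b|a)|(a·b)))·((a|(c)*)|b)) matches acc.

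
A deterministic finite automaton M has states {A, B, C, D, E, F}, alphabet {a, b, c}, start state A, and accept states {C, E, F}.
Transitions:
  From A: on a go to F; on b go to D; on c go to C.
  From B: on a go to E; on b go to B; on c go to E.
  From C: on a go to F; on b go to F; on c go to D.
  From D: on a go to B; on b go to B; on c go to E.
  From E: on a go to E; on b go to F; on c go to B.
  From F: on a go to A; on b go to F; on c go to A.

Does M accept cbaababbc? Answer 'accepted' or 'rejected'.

accepted

A --c--> C
C --b--> F
F --a--> A
A --a--> F
F --b--> F
F --a--> A
A --b--> D
D --b--> B
B --c--> E
End in state E, which is an accepting state.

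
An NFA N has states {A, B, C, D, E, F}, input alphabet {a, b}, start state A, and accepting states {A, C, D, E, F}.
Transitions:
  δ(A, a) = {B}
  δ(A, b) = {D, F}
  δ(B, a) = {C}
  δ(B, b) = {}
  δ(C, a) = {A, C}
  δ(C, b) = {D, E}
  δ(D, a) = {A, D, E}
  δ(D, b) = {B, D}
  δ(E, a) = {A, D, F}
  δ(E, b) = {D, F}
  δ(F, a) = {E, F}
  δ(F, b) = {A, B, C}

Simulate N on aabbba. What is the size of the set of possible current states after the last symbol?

Start: {A}
read a: {B}
read a: {C}
read b: {D, E}
read b: {B, D, F}
read b: {A, B, C, D}
read a: {A, B, C, D, E}
Final reachable set {A, B, C, D, E} has 5 states.

5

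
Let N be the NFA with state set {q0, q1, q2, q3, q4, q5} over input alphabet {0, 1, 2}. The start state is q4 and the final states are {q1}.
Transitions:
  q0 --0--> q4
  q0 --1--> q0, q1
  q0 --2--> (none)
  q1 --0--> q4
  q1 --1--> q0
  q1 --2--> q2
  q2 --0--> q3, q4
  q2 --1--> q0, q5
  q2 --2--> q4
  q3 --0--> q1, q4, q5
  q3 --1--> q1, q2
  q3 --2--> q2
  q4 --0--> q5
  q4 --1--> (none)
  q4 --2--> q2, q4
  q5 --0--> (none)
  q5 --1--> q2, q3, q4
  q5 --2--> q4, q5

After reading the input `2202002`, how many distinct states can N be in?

Start: {q4}
read 2: {q2, q4}
read 2: {q2, q4}
read 0: {q3, q4, q5}
read 2: {q2, q4, q5}
read 0: {q3, q4, q5}
read 0: {q1, q4, q5}
read 2: {q2, q4, q5}
Final reachable set {q2, q4, q5} has 3 states.

3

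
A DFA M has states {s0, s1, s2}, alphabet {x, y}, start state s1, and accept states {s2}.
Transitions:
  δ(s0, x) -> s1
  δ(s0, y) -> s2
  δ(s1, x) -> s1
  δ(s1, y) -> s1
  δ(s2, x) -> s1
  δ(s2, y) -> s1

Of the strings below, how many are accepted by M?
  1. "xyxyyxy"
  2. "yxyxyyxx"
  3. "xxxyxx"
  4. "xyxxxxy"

0

"xyxyyxy": rejected
"yxyxyyxx": rejected
"xxxyxx": rejected
"xyxxxxy": rejected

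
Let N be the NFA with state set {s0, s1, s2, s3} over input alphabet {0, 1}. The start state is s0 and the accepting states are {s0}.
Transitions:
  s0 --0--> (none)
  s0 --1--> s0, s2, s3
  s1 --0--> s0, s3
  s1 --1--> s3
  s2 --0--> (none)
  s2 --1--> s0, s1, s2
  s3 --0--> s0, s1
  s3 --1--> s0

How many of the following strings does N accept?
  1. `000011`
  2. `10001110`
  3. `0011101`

1

`000011`: rejected
`10001110`: accepted
`0011101`: rejected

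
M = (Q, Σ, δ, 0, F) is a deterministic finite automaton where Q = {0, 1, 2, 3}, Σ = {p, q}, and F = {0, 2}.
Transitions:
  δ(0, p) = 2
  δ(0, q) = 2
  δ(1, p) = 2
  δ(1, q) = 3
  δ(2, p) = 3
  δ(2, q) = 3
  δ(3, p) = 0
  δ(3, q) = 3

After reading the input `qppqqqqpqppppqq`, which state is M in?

3

0 --q--> 2
2 --p--> 3
3 --p--> 0
0 --q--> 2
2 --q--> 3
3 --q--> 3
3 --q--> 3
3 --p--> 0
0 --q--> 2
2 --p--> 3
3 --p--> 0
0 --p--> 2
2 --p--> 3
3 --q--> 3
3 --q--> 3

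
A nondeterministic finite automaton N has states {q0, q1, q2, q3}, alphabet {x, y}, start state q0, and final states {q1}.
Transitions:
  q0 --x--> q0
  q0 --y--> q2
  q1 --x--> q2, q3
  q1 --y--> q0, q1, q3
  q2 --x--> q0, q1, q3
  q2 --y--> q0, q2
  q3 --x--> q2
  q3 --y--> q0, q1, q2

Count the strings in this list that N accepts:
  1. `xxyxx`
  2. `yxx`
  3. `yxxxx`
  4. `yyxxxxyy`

`xxyxx`: rejected
`yxx`: rejected
`yxxxx`: accepted
`yyxxxxyy`: accepted

2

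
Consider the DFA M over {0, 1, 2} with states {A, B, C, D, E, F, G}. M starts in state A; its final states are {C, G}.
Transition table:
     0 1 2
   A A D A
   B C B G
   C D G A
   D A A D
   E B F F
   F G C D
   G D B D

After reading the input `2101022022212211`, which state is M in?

D

A --2--> A
A --1--> D
D --0--> A
A --1--> D
D --0--> A
A --2--> A
A --2--> A
A --0--> A
A --2--> A
A --2--> A
A --2--> A
A --1--> D
D --2--> D
D --2--> D
D --1--> A
A --1--> D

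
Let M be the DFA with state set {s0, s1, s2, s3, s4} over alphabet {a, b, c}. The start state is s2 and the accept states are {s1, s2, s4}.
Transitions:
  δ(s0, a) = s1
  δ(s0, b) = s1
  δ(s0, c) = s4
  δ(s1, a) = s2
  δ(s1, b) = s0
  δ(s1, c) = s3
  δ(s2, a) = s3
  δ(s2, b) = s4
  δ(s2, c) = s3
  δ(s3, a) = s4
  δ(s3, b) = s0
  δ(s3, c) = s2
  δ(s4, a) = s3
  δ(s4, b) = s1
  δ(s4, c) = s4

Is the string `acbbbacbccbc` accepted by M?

s2 --a--> s3
s3 --c--> s2
s2 --b--> s4
s4 --b--> s1
s1 --b--> s0
s0 --a--> s1
s1 --c--> s3
s3 --b--> s0
s0 --c--> s4
s4 --c--> s4
s4 --b--> s1
s1 --c--> s3
End in state s3, which is not an accepting state.

rejected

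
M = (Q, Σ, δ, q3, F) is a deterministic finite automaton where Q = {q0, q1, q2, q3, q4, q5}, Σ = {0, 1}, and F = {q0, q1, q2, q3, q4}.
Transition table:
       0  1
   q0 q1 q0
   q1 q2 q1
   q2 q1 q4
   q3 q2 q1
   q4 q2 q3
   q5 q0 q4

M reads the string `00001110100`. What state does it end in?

q1

q3 --0--> q2
q2 --0--> q1
q1 --0--> q2
q2 --0--> q1
q1 --1--> q1
q1 --1--> q1
q1 --1--> q1
q1 --0--> q2
q2 --1--> q4
q4 --0--> q2
q2 --0--> q1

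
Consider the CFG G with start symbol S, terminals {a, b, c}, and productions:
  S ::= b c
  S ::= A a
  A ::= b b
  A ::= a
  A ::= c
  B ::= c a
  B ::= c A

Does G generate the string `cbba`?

no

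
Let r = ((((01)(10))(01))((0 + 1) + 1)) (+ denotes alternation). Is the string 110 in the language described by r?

No split of 110 into u·v has (((01)(10))(01)) matching u and ((0+1)+1) matching v.

no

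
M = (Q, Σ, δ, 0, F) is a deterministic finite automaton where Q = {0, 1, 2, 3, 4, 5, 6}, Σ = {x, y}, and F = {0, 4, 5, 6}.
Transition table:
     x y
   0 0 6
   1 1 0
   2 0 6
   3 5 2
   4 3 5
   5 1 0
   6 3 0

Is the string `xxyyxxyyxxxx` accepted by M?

0 --x--> 0
0 --x--> 0
0 --y--> 6
6 --y--> 0
0 --x--> 0
0 --x--> 0
0 --y--> 6
6 --y--> 0
0 --x--> 0
0 --x--> 0
0 --x--> 0
0 --x--> 0
End in state 0, which is an accepting state.

accepted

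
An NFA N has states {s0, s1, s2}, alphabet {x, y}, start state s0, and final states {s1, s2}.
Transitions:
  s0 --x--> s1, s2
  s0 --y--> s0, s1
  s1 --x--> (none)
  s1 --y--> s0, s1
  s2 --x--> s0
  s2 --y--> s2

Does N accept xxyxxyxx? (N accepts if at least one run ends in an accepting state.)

rejected

Start: {s0}
read x: {s1, s2}
read x: {s0}
read y: {s0, s1}
read x: {s1, s2}
read x: {s0}
read y: {s0, s1}
read x: {s1, s2}
read x: {s0}
Reachable ∩ accepting = {} — empty.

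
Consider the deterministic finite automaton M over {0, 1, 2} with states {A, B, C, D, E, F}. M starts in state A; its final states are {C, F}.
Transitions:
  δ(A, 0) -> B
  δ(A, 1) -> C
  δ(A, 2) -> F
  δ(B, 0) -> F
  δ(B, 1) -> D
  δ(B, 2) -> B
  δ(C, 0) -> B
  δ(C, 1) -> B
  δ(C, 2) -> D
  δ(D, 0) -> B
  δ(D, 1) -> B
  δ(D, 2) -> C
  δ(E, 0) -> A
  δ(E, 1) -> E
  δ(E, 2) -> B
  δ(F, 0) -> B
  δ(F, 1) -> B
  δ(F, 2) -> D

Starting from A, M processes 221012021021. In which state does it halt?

A --2--> F
F --2--> D
D --1--> B
B --0--> F
F --1--> B
B --2--> B
B --0--> F
F --2--> D
D --1--> B
B --0--> F
F --2--> D
D --1--> B

B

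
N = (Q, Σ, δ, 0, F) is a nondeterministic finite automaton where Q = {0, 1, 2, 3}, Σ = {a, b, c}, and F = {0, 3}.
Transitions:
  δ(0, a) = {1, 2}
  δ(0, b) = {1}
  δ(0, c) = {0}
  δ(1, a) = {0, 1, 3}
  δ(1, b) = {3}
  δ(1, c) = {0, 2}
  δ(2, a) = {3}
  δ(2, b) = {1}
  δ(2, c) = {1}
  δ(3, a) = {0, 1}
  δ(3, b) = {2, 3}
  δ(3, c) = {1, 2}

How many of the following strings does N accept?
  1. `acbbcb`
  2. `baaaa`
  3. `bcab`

`acbbcb`: accepted
`baaaa`: accepted
`bcab`: accepted

3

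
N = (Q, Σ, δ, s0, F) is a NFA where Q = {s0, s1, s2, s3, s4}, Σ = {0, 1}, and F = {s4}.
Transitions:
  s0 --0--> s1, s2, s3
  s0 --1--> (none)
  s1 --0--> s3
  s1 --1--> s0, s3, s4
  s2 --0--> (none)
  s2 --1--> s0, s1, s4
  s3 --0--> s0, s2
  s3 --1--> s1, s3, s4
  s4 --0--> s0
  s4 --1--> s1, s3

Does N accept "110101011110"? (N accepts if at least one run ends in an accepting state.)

rejected

Start: {s0}
read 1: {}
The reachable set is empty and stays empty for the remaining 11 symbols.
Reachable ∩ accepting = {} — empty.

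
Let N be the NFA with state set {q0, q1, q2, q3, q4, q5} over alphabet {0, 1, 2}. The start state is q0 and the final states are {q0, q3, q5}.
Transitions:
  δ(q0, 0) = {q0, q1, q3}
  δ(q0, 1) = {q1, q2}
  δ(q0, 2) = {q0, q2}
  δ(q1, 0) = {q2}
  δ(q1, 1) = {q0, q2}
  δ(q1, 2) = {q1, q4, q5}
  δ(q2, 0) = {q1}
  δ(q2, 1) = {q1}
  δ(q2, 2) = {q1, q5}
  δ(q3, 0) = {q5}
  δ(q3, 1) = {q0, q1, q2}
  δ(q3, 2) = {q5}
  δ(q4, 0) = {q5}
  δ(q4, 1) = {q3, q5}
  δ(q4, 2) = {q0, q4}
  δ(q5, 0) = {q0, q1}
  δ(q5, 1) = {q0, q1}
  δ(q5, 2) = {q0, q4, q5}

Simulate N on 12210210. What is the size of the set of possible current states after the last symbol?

Start: {q0}
read 1: {q1, q2}
read 2: {q1, q4, q5}
read 2: {q0, q1, q4, q5}
read 1: {q0, q1, q2, q3, q5}
read 0: {q0, q1, q2, q3, q5}
read 2: {q0, q1, q2, q4, q5}
read 1: {q0, q1, q2, q3, q5}
read 0: {q0, q1, q2, q3, q5}
Final reachable set {q0, q1, q2, q3, q5} has 5 states.

5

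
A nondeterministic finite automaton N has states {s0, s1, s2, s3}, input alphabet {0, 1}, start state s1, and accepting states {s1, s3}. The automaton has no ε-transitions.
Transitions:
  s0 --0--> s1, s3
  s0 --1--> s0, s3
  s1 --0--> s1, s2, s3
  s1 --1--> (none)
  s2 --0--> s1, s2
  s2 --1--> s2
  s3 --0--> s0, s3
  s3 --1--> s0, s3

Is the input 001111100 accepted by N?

accepted

Start: {s1}
read 0: {s1, s2, s3}
read 0: {s0, s1, s2, s3}
read 1: {s0, s2, s3}
read 1: {s0, s2, s3}
read 1: {s0, s2, s3}
read 1: {s0, s2, s3}
read 1: {s0, s2, s3}
read 0: {s0, s1, s2, s3}
read 0: {s0, s1, s2, s3}
Reachable ∩ accepting = {s1, s3} — nonempty.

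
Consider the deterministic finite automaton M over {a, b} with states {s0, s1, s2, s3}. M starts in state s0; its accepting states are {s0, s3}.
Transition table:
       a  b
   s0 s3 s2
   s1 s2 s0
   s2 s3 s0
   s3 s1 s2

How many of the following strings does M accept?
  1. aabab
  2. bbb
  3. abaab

1

aabab: rejected
bbb: rejected
abaab: accepted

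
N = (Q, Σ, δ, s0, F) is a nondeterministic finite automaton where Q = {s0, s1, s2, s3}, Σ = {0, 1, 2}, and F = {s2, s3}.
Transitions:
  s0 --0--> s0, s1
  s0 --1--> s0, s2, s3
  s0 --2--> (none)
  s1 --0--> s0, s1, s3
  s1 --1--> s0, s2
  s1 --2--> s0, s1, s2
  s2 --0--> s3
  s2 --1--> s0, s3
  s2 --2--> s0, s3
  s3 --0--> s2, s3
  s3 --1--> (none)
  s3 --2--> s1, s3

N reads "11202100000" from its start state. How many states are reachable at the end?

4

Start: {s0}
read 1: {s0, s2, s3}
read 1: {s0, s2, s3}
read 2: {s0, s1, s3}
read 0: {s0, s1, s2, s3}
read 2: {s0, s1, s2, s3}
read 1: {s0, s2, s3}
read 0: {s0, s1, s2, s3}
read 0: {s0, s1, s2, s3}
read 0: {s0, s1, s2, s3}
read 0: {s0, s1, s2, s3}
read 0: {s0, s1, s2, s3}
Final reachable set {s0, s1, s2, s3} has 4 states.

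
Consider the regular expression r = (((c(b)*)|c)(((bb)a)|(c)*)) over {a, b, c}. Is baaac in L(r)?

no

No split of baaac into u·v has ((c(b)*)|c) matching u and (((bb)a)|(c)*) matching v.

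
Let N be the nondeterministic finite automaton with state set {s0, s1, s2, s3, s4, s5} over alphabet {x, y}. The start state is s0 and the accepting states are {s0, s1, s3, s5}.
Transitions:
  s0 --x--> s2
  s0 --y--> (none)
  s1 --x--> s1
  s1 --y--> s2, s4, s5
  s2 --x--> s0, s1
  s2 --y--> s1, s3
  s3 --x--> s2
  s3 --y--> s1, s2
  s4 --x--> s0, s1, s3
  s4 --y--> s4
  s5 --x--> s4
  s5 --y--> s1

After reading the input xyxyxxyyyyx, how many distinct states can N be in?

Start: {s0}
read x: {s2}
read y: {s1, s3}
read x: {s1, s2}
read y: {s1, s2, s3, s4, s5}
read x: {s0, s1, s2, s3, s4}
read x: {s0, s1, s2, s3}
read y: {s1, s2, s3, s4, s5}
read y: {s1, s2, s3, s4, s5}
read y: {s1, s2, s3, s4, s5}
read y: {s1, s2, s3, s4, s5}
read x: {s0, s1, s2, s3, s4}
Final reachable set {s0, s1, s2, s3, s4} has 5 states.

5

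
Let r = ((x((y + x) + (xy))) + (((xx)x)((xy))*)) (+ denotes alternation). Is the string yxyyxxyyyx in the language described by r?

no

Neither (x((y+x)+(xy))) nor (((xx)x)((xy))*) matches yxyyxxyyyx.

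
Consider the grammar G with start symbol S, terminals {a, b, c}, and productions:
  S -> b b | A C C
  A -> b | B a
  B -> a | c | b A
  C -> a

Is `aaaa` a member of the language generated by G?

yes

S ⇒ ACC ⇒ BaCC ⇒ aaCC ⇒ aaaC ⇒ aaaa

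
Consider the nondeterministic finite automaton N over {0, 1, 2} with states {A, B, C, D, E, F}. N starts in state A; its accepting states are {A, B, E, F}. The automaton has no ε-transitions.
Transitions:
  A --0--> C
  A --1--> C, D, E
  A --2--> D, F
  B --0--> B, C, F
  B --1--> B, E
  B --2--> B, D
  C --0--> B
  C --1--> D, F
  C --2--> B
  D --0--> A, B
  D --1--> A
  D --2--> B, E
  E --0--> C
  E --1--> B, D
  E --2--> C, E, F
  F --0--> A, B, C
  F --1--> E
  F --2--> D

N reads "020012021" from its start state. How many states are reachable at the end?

3

Start: {A}
read 0: {C}
read 2: {B}
read 0: {B, C, F}
read 0: {A, B, C, F}
read 1: {B, C, D, E, F}
read 2: {B, C, D, E, F}
read 0: {A, B, C, F}
read 2: {B, D, F}
read 1: {A, B, E}
Final reachable set {A, B, E} has 3 states.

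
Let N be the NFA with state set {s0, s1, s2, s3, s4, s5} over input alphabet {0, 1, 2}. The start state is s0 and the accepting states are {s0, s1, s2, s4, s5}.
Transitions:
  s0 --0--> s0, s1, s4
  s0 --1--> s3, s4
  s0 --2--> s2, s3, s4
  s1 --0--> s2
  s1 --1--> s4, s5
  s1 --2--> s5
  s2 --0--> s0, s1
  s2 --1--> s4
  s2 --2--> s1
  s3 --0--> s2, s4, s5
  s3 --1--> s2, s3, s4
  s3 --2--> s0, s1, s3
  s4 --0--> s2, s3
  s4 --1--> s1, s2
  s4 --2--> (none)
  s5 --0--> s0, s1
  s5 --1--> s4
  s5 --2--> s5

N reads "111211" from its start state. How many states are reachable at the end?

Start: {s0}
read 1: {s3, s4}
read 1: {s1, s2, s3, s4}
read 1: {s1, s2, s3, s4, s5}
read 2: {s0, s1, s3, s5}
read 1: {s2, s3, s4, s5}
read 1: {s1, s2, s3, s4}
Final reachable set {s1, s2, s3, s4} has 4 states.

4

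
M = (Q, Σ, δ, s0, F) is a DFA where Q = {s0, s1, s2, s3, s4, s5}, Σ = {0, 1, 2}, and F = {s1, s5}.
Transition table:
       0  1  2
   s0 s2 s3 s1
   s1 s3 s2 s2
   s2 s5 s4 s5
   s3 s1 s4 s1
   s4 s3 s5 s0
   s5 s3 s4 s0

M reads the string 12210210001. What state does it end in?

s0 --1--> s3
s3 --2--> s1
s1 --2--> s2
s2 --1--> s4
s4 --0--> s3
s3 --2--> s1
s1 --1--> s2
s2 --0--> s5
s5 --0--> s3
s3 --0--> s1
s1 --1--> s2

s2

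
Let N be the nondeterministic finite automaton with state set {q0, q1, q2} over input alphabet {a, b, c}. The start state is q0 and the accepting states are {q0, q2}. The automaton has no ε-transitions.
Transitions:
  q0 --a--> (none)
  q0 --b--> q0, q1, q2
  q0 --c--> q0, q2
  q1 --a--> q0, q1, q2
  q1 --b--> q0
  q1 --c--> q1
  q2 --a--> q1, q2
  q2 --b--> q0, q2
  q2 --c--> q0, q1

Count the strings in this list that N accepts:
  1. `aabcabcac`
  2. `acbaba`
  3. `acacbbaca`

`aabcabcac`: rejected
`acbaba`: rejected
`acacbbaca`: rejected

0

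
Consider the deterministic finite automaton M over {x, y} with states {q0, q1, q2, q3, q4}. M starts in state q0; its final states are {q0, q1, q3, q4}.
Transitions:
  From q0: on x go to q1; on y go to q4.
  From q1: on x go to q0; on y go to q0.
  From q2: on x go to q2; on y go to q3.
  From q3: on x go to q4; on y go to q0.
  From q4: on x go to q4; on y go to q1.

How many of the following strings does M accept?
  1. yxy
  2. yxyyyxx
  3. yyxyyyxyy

yxy: accepted
yxyyyxx: accepted
yyxyyyxyy: accepted

3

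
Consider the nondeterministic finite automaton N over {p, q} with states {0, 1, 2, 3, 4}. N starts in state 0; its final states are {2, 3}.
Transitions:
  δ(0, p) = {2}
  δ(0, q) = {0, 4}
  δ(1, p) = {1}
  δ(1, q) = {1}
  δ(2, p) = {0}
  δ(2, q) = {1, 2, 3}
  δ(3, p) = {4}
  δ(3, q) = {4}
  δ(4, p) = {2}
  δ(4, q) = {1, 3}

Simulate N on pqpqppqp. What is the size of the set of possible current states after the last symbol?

4

Start: {0}
read p: {2}
read q: {1, 2, 3}
read p: {0, 1, 4}
read q: {0, 1, 3, 4}
read p: {1, 2, 4}
read p: {0, 1, 2}
read q: {0, 1, 2, 3, 4}
read p: {0, 1, 2, 4}
Final reachable set {0, 1, 2, 4} has 4 states.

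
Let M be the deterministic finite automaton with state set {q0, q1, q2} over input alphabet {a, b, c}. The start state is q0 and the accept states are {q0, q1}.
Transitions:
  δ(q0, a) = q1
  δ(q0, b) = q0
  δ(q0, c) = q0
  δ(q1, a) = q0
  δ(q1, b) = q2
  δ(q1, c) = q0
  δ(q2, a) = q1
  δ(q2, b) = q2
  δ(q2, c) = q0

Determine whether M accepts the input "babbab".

q0 --b--> q0
q0 --a--> q1
q1 --b--> q2
q2 --b--> q2
q2 --a--> q1
q1 --b--> q2
End in state q2, which is not an accepting state.

rejected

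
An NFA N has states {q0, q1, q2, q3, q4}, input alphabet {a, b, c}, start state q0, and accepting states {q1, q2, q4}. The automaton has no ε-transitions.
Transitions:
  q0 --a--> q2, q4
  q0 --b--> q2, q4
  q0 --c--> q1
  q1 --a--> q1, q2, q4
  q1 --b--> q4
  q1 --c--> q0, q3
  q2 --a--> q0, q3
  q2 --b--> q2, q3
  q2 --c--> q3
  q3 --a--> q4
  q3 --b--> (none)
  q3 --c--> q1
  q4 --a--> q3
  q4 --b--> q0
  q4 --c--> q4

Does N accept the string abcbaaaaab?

rejected

Start: {q0}
read a: {q2, q4}
read b: {q0, q2, q3}
read c: {q1, q3}
read b: {q4}
read a: {q3}
read a: {q4}
read a: {q3}
read a: {q4}
read a: {q3}
read b: {}
Reachable ∩ accepting = {} — empty.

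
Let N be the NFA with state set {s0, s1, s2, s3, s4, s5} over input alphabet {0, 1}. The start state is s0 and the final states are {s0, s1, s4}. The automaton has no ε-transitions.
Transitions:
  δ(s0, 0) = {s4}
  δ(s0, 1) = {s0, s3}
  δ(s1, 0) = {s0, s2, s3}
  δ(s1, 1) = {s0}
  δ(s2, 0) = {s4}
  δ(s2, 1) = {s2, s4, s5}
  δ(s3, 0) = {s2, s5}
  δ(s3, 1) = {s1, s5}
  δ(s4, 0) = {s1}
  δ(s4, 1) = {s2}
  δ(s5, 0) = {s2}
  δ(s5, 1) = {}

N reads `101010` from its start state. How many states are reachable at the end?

3

Start: {s0}
read 1: {s0, s3}
read 0: {s2, s4, s5}
read 1: {s2, s4, s5}
read 0: {s1, s2, s4}
read 1: {s0, s2, s4, s5}
read 0: {s1, s2, s4}
Final reachable set {s1, s2, s4} has 3 states.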